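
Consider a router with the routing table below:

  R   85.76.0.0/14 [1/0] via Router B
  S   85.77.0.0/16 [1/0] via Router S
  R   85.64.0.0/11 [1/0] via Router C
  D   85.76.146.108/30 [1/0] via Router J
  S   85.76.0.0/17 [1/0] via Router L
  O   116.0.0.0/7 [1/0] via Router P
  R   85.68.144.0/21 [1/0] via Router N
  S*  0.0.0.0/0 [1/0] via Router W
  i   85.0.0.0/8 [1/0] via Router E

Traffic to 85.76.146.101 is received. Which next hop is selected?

Router B

Routes whose prefix contains 85.76.146.101:
  0.0.0.0/0 (default, matches everything) -> Router W
  85.0.0.0/8 (85.0.0.0 - 85.255.255.255) -> Router E
  85.64.0.0/11 (85.64.0.0 - 85.95.255.255) -> Router C
  85.76.0.0/14 (85.76.0.0 - 85.79.255.255) -> Router B
More-specific entries that do NOT match:
  85.76.146.108/30 (85.76.146.108 - 85.76.146.111) does not contain 85.76.146.101
  85.68.144.0/21 (85.68.144.0 - 85.68.151.255) does not contain 85.76.146.101
  85.76.0.0/17 (85.76.0.0 - 85.76.127.255) does not contain 85.76.146.101
  85.77.0.0/16 (85.77.0.0 - 85.77.255.255) does not contain 85.76.146.101
Longest matching prefix is /14 -> next hop Router B.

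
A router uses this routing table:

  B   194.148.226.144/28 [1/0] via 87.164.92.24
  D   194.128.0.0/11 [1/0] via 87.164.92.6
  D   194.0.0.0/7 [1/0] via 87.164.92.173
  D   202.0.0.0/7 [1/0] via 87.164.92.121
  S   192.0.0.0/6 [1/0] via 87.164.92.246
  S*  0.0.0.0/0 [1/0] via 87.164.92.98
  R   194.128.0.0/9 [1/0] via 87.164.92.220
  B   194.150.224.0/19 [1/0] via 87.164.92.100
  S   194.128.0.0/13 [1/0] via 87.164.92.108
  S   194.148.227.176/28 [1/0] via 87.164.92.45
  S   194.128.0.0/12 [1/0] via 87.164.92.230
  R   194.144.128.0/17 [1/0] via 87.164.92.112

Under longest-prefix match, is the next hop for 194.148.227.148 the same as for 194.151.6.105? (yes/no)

194.148.227.148: longest match 194.128.0.0/11 -> 87.164.92.6
194.151.6.105: longest match 194.128.0.0/11 -> 87.164.92.6

yes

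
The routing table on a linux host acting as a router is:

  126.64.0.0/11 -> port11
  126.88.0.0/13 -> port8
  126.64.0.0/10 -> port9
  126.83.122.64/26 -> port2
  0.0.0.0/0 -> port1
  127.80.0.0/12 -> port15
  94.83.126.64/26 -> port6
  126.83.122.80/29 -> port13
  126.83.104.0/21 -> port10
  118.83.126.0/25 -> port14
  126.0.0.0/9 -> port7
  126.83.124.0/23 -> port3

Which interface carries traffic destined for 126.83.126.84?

Routes whose prefix contains 126.83.126.84:
  0.0.0.0/0 (default, matches everything) -> port1
  126.0.0.0/9 (126.0.0.0 - 126.127.255.255) -> port7
  126.64.0.0/10 (126.64.0.0 - 126.127.255.255) -> port9
  126.64.0.0/11 (126.64.0.0 - 126.95.255.255) -> port11
More-specific entries that do NOT match:
  126.83.122.80/29 (126.83.122.80 - 126.83.122.87) does not contain 126.83.126.84
  126.83.122.64/26 (126.83.122.64 - 126.83.122.127) does not contain 126.83.126.84
  94.83.126.64/26 (94.83.126.64 - 94.83.126.127) does not contain 126.83.126.84
  118.83.126.0/25 (118.83.126.0 - 118.83.126.127) does not contain 126.83.126.84
  126.83.124.0/23 (126.83.124.0 - 126.83.125.255) does not contain 126.83.126.84
  126.83.104.0/21 (126.83.104.0 - 126.83.111.255) does not contain 126.83.126.84
  126.88.0.0/13 (126.88.0.0 - 126.95.255.255) does not contain 126.83.126.84
  127.80.0.0/12 (127.80.0.0 - 127.95.255.255) does not contain 126.83.126.84
Longest matching prefix is /11 -> interface port11.

port11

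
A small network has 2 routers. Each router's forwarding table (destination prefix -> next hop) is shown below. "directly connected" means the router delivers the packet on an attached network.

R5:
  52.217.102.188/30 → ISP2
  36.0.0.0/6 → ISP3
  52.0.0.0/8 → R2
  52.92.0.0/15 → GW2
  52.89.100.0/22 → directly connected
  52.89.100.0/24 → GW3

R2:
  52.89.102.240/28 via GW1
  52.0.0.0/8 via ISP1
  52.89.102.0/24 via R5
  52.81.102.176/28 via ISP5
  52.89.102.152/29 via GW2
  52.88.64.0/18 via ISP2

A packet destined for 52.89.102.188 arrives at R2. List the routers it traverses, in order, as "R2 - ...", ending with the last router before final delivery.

At R2: longest match for 52.89.102.188 is 52.89.102.0/24 -> R5
At R5: longest match for 52.89.102.188 is 52.89.100.0/22 -> directly connected

R2 - R5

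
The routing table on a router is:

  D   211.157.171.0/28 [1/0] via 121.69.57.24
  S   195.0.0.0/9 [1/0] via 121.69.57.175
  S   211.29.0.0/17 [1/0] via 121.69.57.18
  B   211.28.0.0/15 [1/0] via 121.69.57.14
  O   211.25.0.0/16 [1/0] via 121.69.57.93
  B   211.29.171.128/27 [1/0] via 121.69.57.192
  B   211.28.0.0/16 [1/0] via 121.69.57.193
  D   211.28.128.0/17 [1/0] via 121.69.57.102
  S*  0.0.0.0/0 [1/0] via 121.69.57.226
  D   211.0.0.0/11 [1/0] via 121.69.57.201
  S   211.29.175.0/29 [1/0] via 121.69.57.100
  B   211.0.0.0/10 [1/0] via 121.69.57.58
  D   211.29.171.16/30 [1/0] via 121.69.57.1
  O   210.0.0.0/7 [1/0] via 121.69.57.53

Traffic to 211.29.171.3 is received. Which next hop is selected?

121.69.57.14

Routes whose prefix contains 211.29.171.3:
  0.0.0.0/0 (default, matches everything) -> 121.69.57.226
  210.0.0.0/7 (210.0.0.0 - 211.255.255.255) -> 121.69.57.53
  211.0.0.0/10 (211.0.0.0 - 211.63.255.255) -> 121.69.57.58
  211.0.0.0/11 (211.0.0.0 - 211.31.255.255) -> 121.69.57.201
  211.28.0.0/15 (211.28.0.0 - 211.29.255.255) -> 121.69.57.14
More-specific entries that do NOT match:
  211.29.171.16/30 (211.29.171.16 - 211.29.171.19) does not contain 211.29.171.3
  211.29.175.0/29 (211.29.175.0 - 211.29.175.7) does not contain 211.29.171.3
  211.157.171.0/28 (211.157.171.0 - 211.157.171.15) does not contain 211.29.171.3
  211.29.171.128/27 (211.29.171.128 - 211.29.171.159) does not contain 211.29.171.3
  211.29.0.0/17 (211.29.0.0 - 211.29.127.255) does not contain 211.29.171.3
  211.28.128.0/17 (211.28.128.0 - 211.28.255.255) does not contain 211.29.171.3
  211.25.0.0/16 (211.25.0.0 - 211.25.255.255) does not contain 211.29.171.3
  211.28.0.0/16 (211.28.0.0 - 211.28.255.255) does not contain 211.29.171.3
Longest matching prefix is /15 -> next hop 121.69.57.14.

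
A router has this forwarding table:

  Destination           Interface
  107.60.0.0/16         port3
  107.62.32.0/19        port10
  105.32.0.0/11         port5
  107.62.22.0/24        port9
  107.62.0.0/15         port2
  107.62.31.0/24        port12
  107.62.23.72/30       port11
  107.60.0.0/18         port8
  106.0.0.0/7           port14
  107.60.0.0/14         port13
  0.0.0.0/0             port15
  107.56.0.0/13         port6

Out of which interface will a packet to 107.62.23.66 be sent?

port2

Routes whose prefix contains 107.62.23.66:
  0.0.0.0/0 (default, matches everything) -> port15
  106.0.0.0/7 (106.0.0.0 - 107.255.255.255) -> port14
  107.56.0.0/13 (107.56.0.0 - 107.63.255.255) -> port6
  107.60.0.0/14 (107.60.0.0 - 107.63.255.255) -> port13
  107.62.0.0/15 (107.62.0.0 - 107.63.255.255) -> port2
More-specific entries that do NOT match:
  107.62.23.72/30 (107.62.23.72 - 107.62.23.75) does not contain 107.62.23.66
  107.62.22.0/24 (107.62.22.0 - 107.62.22.255) does not contain 107.62.23.66
  107.62.31.0/24 (107.62.31.0 - 107.62.31.255) does not contain 107.62.23.66
  107.62.32.0/19 (107.62.32.0 - 107.62.63.255) does not contain 107.62.23.66
  107.60.0.0/18 (107.60.0.0 - 107.60.63.255) does not contain 107.62.23.66
  107.60.0.0/16 (107.60.0.0 - 107.60.255.255) does not contain 107.62.23.66
Longest matching prefix is /15 -> interface port2.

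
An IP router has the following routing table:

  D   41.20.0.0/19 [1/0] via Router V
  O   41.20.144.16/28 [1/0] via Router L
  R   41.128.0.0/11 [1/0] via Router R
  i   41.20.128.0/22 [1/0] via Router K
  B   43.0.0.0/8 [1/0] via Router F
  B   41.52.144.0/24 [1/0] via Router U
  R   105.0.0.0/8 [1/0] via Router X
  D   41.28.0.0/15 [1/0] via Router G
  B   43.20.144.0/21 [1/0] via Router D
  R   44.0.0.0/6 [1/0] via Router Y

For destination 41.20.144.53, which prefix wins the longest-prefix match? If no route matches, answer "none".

41.20.144.53 is outside every listed prefix and there is no default route.

none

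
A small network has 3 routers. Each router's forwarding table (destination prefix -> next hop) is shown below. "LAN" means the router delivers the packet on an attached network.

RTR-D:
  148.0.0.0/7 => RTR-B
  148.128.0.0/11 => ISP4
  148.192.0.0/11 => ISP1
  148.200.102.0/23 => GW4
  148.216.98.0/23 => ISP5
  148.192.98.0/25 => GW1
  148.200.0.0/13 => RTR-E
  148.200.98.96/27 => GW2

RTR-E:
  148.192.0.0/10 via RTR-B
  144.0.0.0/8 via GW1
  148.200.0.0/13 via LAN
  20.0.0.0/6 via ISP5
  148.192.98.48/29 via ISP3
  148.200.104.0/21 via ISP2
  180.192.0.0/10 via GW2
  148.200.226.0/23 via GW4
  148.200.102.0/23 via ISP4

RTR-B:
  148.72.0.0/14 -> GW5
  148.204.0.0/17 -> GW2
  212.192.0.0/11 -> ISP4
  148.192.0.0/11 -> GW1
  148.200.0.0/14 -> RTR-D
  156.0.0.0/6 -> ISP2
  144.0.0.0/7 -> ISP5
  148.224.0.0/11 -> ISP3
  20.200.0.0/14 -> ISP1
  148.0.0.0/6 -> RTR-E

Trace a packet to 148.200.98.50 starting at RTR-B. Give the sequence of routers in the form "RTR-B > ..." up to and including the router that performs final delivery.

RTR-B > RTR-D > RTR-E

At RTR-B: longest match for 148.200.98.50 is 148.200.0.0/14 -> RTR-D
At RTR-D: longest match for 148.200.98.50 is 148.200.0.0/13 -> RTR-E
At RTR-E: longest match for 148.200.98.50 is 148.200.0.0/13 -> LAN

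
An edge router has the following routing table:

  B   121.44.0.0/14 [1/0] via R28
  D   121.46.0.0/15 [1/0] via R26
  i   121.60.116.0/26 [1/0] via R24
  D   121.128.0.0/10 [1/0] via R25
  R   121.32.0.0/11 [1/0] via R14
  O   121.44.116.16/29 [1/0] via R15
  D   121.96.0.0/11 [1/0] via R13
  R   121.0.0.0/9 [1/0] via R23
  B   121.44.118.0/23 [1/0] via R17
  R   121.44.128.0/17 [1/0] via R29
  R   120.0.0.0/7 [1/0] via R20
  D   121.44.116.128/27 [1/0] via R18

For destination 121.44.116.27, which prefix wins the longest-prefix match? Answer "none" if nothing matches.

Entries matching 121.44.116.27:
  120.0.0.0/7 (120.0.0.0 - 121.255.255.255)
  121.0.0.0/9 (121.0.0.0 - 121.127.255.255)
  121.32.0.0/11 (121.32.0.0 - 121.63.255.255)
  121.44.0.0/14 (121.44.0.0 - 121.47.255.255)
Most specific is 121.44.0.0/14.

121.44.0.0/14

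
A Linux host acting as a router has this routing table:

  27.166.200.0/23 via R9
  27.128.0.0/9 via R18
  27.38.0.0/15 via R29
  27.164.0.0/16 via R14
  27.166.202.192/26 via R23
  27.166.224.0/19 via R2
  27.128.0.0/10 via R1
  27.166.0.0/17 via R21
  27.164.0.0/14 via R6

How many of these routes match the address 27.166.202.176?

Prefixes containing 27.166.202.176:
  27.128.0.0/9 (27.128.0.0 - 27.255.255.255)
  27.128.0.0/10 (27.128.0.0 - 27.191.255.255)
  27.164.0.0/14 (27.164.0.0 - 27.167.255.255)
Total matching entries: 3.

3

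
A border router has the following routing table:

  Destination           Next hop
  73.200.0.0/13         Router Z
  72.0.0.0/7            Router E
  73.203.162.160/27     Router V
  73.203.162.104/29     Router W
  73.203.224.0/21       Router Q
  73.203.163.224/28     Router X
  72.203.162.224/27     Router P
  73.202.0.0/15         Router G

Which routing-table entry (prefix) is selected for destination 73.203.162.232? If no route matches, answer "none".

73.202.0.0/15

Entries matching 73.203.162.232:
  72.0.0.0/7 (72.0.0.0 - 73.255.255.255)
  73.200.0.0/13 (73.200.0.0 - 73.207.255.255)
  73.202.0.0/15 (73.202.0.0 - 73.203.255.255)
Most specific is 73.202.0.0/15.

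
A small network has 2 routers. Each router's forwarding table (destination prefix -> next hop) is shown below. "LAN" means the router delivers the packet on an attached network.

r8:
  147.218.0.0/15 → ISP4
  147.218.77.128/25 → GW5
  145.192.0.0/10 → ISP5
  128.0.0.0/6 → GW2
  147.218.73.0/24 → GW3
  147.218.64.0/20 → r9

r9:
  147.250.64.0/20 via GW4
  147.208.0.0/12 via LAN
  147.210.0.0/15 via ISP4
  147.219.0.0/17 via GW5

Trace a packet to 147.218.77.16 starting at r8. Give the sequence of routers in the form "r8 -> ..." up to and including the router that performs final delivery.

At r8: longest match for 147.218.77.16 is 147.218.64.0/20 -> r9
At r9: longest match for 147.218.77.16 is 147.208.0.0/12 -> LAN

r8 -> r9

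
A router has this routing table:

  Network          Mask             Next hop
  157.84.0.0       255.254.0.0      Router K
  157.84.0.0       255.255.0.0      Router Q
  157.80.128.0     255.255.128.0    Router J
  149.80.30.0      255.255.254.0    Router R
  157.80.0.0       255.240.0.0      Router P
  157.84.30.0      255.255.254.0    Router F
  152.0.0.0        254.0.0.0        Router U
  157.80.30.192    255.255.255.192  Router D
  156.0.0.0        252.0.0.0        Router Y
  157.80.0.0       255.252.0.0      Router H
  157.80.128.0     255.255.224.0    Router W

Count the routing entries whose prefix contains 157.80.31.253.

Prefixes containing 157.80.31.253:
  156.0.0.0/6 (156.0.0.0 - 159.255.255.255)
  157.80.0.0/12 (157.80.0.0 - 157.95.255.255)
  157.80.0.0/14 (157.80.0.0 - 157.83.255.255)
Total matching entries: 3.

3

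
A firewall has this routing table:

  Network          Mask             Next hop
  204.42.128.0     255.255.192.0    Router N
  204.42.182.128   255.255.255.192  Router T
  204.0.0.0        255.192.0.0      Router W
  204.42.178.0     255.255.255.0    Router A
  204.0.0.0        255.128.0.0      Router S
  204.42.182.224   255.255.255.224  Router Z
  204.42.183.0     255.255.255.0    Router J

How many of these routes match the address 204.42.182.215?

3

Prefixes containing 204.42.182.215:
  204.0.0.0/9 (204.0.0.0 - 204.127.255.255)
  204.0.0.0/10 (204.0.0.0 - 204.63.255.255)
  204.42.128.0/18 (204.42.128.0 - 204.42.191.255)
Total matching entries: 3.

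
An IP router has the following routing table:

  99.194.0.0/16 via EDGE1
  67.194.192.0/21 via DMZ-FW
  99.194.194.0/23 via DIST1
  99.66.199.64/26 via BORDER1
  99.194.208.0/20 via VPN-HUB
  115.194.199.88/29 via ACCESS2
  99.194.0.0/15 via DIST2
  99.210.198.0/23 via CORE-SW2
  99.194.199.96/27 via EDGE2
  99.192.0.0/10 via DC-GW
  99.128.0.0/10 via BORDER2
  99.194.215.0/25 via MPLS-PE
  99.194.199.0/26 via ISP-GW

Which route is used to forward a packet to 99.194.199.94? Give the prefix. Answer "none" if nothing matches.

99.194.0.0/16

Entries matching 99.194.199.94:
  99.192.0.0/10 (99.192.0.0 - 99.255.255.255)
  99.194.0.0/15 (99.194.0.0 - 99.195.255.255)
  99.194.0.0/16 (99.194.0.0 - 99.194.255.255)
Most specific is 99.194.0.0/16.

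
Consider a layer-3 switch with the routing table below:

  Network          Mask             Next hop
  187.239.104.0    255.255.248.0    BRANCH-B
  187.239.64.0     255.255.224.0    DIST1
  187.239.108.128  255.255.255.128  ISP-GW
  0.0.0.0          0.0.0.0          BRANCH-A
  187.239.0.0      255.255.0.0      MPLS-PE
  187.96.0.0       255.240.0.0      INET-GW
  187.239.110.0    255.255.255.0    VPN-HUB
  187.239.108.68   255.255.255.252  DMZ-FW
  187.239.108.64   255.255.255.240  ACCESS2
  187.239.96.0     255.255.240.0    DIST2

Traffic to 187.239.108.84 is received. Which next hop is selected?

BRANCH-B

Routes whose prefix contains 187.239.108.84:
  0.0.0.0/0 (default, matches everything) -> BRANCH-A
  187.239.0.0/16 (187.239.0.0 - 187.239.255.255) -> MPLS-PE
  187.239.96.0/20 (187.239.96.0 - 187.239.111.255) -> DIST2
  187.239.104.0/21 (187.239.104.0 - 187.239.111.255) -> BRANCH-B
More-specific entries that do NOT match:
  187.239.108.68/30 (187.239.108.68 - 187.239.108.71) does not contain 187.239.108.84
  187.239.108.64/28 (187.239.108.64 - 187.239.108.79) does not contain 187.239.108.84
  187.239.108.128/25 (187.239.108.128 - 187.239.108.255) does not contain 187.239.108.84
  187.239.110.0/24 (187.239.110.0 - 187.239.110.255) does not contain 187.239.108.84
Longest matching prefix is /21 -> next hop BRANCH-B.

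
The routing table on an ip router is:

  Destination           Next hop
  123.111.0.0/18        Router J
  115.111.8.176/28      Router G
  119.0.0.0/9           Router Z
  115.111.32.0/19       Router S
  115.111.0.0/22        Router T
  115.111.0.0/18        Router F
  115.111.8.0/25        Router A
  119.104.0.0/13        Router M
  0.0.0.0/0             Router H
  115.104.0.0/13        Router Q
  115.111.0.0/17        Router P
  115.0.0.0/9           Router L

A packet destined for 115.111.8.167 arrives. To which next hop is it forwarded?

Router F

Routes whose prefix contains 115.111.8.167:
  0.0.0.0/0 (default, matches everything) -> Router H
  115.0.0.0/9 (115.0.0.0 - 115.127.255.255) -> Router L
  115.104.0.0/13 (115.104.0.0 - 115.111.255.255) -> Router Q
  115.111.0.0/17 (115.111.0.0 - 115.111.127.255) -> Router P
  115.111.0.0/18 (115.111.0.0 - 115.111.63.255) -> Router F
More-specific entries that do NOT match:
  115.111.8.176/28 (115.111.8.176 - 115.111.8.191) does not contain 115.111.8.167
  115.111.8.0/25 (115.111.8.0 - 115.111.8.127) does not contain 115.111.8.167
  115.111.0.0/22 (115.111.0.0 - 115.111.3.255) does not contain 115.111.8.167
  115.111.32.0/19 (115.111.32.0 - 115.111.63.255) does not contain 115.111.8.167
Longest matching prefix is /18 -> next hop Router F.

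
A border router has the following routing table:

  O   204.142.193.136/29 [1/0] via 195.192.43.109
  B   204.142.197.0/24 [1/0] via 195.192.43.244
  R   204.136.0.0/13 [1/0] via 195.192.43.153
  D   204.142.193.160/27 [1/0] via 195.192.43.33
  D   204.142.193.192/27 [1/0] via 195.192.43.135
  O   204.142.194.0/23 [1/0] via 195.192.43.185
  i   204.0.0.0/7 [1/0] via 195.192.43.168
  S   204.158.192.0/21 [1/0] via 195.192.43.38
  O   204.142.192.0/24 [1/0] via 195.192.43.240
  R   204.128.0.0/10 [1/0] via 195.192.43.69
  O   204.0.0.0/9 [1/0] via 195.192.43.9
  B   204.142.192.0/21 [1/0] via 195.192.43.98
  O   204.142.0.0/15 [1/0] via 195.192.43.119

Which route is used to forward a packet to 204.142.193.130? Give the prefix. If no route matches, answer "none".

204.142.192.0/21

Entries matching 204.142.193.130:
  204.0.0.0/7 (204.0.0.0 - 205.255.255.255)
  204.128.0.0/10 (204.128.0.0 - 204.191.255.255)
  204.136.0.0/13 (204.136.0.0 - 204.143.255.255)
  204.142.0.0/15 (204.142.0.0 - 204.143.255.255)
  204.142.192.0/21 (204.142.192.0 - 204.142.199.255)
Most specific is 204.142.192.0/21.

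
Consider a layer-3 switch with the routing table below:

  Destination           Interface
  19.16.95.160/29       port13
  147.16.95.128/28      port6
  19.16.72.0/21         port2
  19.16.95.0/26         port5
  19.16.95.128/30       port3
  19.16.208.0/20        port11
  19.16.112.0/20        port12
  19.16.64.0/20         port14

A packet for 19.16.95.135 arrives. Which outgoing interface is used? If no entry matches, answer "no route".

No entry's prefix contains 19.16.95.135; there is no default route.

no route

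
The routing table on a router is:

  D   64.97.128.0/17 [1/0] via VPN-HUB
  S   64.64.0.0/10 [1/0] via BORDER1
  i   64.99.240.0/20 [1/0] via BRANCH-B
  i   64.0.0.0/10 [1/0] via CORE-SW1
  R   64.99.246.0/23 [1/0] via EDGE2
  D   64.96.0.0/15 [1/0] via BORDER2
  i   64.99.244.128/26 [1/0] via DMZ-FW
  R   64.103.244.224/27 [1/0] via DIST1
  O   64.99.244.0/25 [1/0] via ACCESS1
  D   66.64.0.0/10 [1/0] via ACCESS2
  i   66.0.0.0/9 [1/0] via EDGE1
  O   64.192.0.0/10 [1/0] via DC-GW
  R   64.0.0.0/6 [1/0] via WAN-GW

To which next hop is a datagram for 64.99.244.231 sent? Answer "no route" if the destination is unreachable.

Routes whose prefix contains 64.99.244.231:
  64.0.0.0/6 (64.0.0.0 - 67.255.255.255) -> WAN-GW
  64.64.0.0/10 (64.64.0.0 - 64.127.255.255) -> BORDER1
  64.99.240.0/20 (64.99.240.0 - 64.99.255.255) -> BRANCH-B
More-specific entries that do NOT match:
  64.103.244.224/27 (64.103.244.224 - 64.103.244.255) does not contain 64.99.244.231
  64.99.244.128/26 (64.99.244.128 - 64.99.244.191) does not contain 64.99.244.231
  64.99.244.0/25 (64.99.244.0 - 64.99.244.127) does not contain 64.99.244.231
  64.99.246.0/23 (64.99.246.0 - 64.99.247.255) does not contain 64.99.244.231
Longest matching prefix is /20 -> next hop BRANCH-B.

BRANCH-B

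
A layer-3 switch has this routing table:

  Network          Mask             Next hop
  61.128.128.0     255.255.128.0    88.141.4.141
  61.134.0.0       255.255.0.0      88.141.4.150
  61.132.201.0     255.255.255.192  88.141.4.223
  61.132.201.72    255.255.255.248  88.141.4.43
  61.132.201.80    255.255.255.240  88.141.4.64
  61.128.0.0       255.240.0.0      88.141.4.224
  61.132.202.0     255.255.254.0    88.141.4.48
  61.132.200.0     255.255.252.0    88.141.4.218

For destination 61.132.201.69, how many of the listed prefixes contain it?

Prefixes containing 61.132.201.69:
  61.128.0.0/12 (61.128.0.0 - 61.143.255.255)
  61.132.200.0/22 (61.132.200.0 - 61.132.203.255)
Total matching entries: 2.

2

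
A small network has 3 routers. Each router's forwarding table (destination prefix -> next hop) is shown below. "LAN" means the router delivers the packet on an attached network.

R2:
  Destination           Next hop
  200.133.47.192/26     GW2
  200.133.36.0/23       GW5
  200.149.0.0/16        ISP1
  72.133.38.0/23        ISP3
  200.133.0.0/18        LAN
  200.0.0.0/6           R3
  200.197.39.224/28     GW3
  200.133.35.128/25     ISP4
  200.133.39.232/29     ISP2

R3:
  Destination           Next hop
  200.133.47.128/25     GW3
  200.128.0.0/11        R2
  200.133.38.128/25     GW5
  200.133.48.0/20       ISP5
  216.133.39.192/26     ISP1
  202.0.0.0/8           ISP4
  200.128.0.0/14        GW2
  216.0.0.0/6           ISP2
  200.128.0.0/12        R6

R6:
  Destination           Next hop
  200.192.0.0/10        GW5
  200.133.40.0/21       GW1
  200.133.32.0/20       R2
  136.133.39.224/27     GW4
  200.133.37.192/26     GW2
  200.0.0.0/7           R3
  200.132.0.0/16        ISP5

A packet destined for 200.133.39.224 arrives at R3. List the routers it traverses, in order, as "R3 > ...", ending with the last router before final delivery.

At R3: longest match for 200.133.39.224 is 200.128.0.0/12 -> R6
At R6: longest match for 200.133.39.224 is 200.133.32.0/20 -> R2
At R2: longest match for 200.133.39.224 is 200.133.0.0/18 -> LAN

R3 > R6 > R2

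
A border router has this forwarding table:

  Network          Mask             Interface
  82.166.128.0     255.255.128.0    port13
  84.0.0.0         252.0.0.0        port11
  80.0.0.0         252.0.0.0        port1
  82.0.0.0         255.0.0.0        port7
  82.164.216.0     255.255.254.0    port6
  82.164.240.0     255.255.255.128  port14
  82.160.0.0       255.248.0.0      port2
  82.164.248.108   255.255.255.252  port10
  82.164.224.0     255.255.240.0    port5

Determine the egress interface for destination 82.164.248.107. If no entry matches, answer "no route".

port2

Routes whose prefix contains 82.164.248.107:
  80.0.0.0/6 (80.0.0.0 - 83.255.255.255) -> port1
  82.0.0.0/8 (82.0.0.0 - 82.255.255.255) -> port7
  82.160.0.0/13 (82.160.0.0 - 82.167.255.255) -> port2
More-specific entries that do NOT match:
  82.164.248.108/30 (82.164.248.108 - 82.164.248.111) does not contain 82.164.248.107
  82.164.240.0/25 (82.164.240.0 - 82.164.240.127) does not contain 82.164.248.107
  82.164.216.0/23 (82.164.216.0 - 82.164.217.255) does not contain 82.164.248.107
  82.164.224.0/20 (82.164.224.0 - 82.164.239.255) does not contain 82.164.248.107
  82.166.128.0/17 (82.166.128.0 - 82.166.255.255) does not contain 82.164.248.107
Longest matching prefix is /13 -> interface port2.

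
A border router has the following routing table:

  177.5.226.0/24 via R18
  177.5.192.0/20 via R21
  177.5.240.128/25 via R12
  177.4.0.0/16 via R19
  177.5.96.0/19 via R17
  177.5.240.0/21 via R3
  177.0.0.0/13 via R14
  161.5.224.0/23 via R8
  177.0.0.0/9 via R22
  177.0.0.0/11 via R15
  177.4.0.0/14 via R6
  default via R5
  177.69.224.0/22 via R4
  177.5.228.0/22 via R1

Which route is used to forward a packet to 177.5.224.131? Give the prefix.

177.4.0.0/14

Entries matching 177.5.224.131:
  0.0.0.0/0 (default, matches everything)
  177.0.0.0/9 (177.0.0.0 - 177.127.255.255)
  177.0.0.0/11 (177.0.0.0 - 177.31.255.255)
  177.0.0.0/13 (177.0.0.0 - 177.7.255.255)
  177.4.0.0/14 (177.4.0.0 - 177.7.255.255)
Most specific is 177.4.0.0/14.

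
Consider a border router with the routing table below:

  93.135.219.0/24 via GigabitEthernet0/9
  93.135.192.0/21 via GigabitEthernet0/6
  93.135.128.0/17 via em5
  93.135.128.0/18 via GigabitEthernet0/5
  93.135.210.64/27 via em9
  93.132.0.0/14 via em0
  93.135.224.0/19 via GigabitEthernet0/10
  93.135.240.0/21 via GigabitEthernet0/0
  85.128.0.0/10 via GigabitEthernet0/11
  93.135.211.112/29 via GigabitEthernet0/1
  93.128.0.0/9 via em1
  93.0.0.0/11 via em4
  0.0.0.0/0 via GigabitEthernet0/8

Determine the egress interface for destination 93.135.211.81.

Routes whose prefix contains 93.135.211.81:
  0.0.0.0/0 (default, matches everything) -> GigabitEthernet0/8
  93.128.0.0/9 (93.128.0.0 - 93.255.255.255) -> em1
  93.132.0.0/14 (93.132.0.0 - 93.135.255.255) -> em0
  93.135.128.0/17 (93.135.128.0 - 93.135.255.255) -> em5
More-specific entries that do NOT match:
  93.135.211.112/29 (93.135.211.112 - 93.135.211.119) does not contain 93.135.211.81
  93.135.210.64/27 (93.135.210.64 - 93.135.210.95) does not contain 93.135.211.81
  93.135.219.0/24 (93.135.219.0 - 93.135.219.255) does not contain 93.135.211.81
  93.135.192.0/21 (93.135.192.0 - 93.135.199.255) does not contain 93.135.211.81
  93.135.240.0/21 (93.135.240.0 - 93.135.247.255) does not contain 93.135.211.81
  93.135.224.0/19 (93.135.224.0 - 93.135.255.255) does not contain 93.135.211.81
  93.135.128.0/18 (93.135.128.0 - 93.135.191.255) does not contain 93.135.211.81
Longest matching prefix is /17 -> interface em5.

em5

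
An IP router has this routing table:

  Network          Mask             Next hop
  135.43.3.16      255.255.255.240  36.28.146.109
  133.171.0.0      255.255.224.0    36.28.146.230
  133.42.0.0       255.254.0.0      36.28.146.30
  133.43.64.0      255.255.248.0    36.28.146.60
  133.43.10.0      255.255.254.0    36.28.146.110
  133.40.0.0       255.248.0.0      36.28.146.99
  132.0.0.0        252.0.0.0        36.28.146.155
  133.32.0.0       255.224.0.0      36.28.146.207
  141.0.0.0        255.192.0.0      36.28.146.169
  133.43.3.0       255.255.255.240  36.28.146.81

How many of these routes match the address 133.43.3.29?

4

Prefixes containing 133.43.3.29:
  132.0.0.0/6 (132.0.0.0 - 135.255.255.255)
  133.32.0.0/11 (133.32.0.0 - 133.63.255.255)
  133.40.0.0/13 (133.40.0.0 - 133.47.255.255)
  133.42.0.0/15 (133.42.0.0 - 133.43.255.255)
Total matching entries: 4.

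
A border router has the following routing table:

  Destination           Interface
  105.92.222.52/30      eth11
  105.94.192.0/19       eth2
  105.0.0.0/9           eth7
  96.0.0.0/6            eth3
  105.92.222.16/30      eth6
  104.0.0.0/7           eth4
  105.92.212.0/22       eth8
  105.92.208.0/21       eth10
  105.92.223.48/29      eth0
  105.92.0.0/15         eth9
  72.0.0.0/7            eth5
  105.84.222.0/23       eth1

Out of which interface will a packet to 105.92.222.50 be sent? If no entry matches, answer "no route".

Routes whose prefix contains 105.92.222.50:
  104.0.0.0/7 (104.0.0.0 - 105.255.255.255) -> eth4
  105.0.0.0/9 (105.0.0.0 - 105.127.255.255) -> eth7
  105.92.0.0/15 (105.92.0.0 - 105.93.255.255) -> eth9
More-specific entries that do NOT match:
  105.92.222.52/30 (105.92.222.52 - 105.92.222.55) does not contain 105.92.222.50
  105.92.222.16/30 (105.92.222.16 - 105.92.222.19) does not contain 105.92.222.50
  105.92.223.48/29 (105.92.223.48 - 105.92.223.55) does not contain 105.92.222.50
  105.84.222.0/23 (105.84.222.0 - 105.84.223.255) does not contain 105.92.222.50
  105.92.212.0/22 (105.92.212.0 - 105.92.215.255) does not contain 105.92.222.50
  105.92.208.0/21 (105.92.208.0 - 105.92.215.255) does not contain 105.92.222.50
  105.94.192.0/19 (105.94.192.0 - 105.94.223.255) does not contain 105.92.222.50
Longest matching prefix is /15 -> interface eth9.

eth9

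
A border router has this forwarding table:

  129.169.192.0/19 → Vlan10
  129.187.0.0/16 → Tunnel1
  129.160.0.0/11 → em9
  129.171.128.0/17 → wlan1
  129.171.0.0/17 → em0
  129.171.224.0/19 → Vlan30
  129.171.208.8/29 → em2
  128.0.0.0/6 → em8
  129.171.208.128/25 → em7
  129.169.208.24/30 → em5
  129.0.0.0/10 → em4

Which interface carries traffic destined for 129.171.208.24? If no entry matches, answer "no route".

Routes whose prefix contains 129.171.208.24:
  128.0.0.0/6 (128.0.0.0 - 131.255.255.255) -> em8
  129.160.0.0/11 (129.160.0.0 - 129.191.255.255) -> em9
  129.171.128.0/17 (129.171.128.0 - 129.171.255.255) -> wlan1
More-specific entries that do NOT match:
  129.169.208.24/30 (129.169.208.24 - 129.169.208.27) does not contain 129.171.208.24
  129.171.208.8/29 (129.171.208.8 - 129.171.208.15) does not contain 129.171.208.24
  129.171.208.128/25 (129.171.208.128 - 129.171.208.255) does not contain 129.171.208.24
  129.169.192.0/19 (129.169.192.0 - 129.169.223.255) does not contain 129.171.208.24
  129.171.224.0/19 (129.171.224.0 - 129.171.255.255) does not contain 129.171.208.24
Longest matching prefix is /17 -> interface wlan1.

wlan1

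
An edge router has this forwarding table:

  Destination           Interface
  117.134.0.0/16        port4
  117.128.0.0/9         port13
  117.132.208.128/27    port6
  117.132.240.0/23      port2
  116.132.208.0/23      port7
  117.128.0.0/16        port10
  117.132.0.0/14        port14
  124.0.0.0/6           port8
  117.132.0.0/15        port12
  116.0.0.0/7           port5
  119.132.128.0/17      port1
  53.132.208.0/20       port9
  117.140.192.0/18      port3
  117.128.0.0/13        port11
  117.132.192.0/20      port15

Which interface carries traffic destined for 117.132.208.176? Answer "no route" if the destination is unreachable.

Routes whose prefix contains 117.132.208.176:
  116.0.0.0/7 (116.0.0.0 - 117.255.255.255) -> port5
  117.128.0.0/9 (117.128.0.0 - 117.255.255.255) -> port13
  117.128.0.0/13 (117.128.0.0 - 117.135.255.255) -> port11
  117.132.0.0/14 (117.132.0.0 - 117.135.255.255) -> port14
  117.132.0.0/15 (117.132.0.0 - 117.133.255.255) -> port12
More-specific entries that do NOT match:
  117.132.208.128/27 (117.132.208.128 - 117.132.208.159) does not contain 117.132.208.176
  117.132.240.0/23 (117.132.240.0 - 117.132.241.255) does not contain 117.132.208.176
  116.132.208.0/23 (116.132.208.0 - 116.132.209.255) does not contain 117.132.208.176
  53.132.208.0/20 (53.132.208.0 - 53.132.223.255) does not contain 117.132.208.176
  117.132.192.0/20 (117.132.192.0 - 117.132.207.255) does not contain 117.132.208.176
  117.140.192.0/18 (117.140.192.0 - 117.140.255.255) does not contain 117.132.208.176
  119.132.128.0/17 (119.132.128.0 - 119.132.255.255) does not contain 117.132.208.176
  117.134.0.0/16 (117.134.0.0 - 117.134.255.255) does not contain 117.132.208.176
  117.128.0.0/16 (117.128.0.0 - 117.128.255.255) does not contain 117.132.208.176
Longest matching prefix is /15 -> interface port12.

port12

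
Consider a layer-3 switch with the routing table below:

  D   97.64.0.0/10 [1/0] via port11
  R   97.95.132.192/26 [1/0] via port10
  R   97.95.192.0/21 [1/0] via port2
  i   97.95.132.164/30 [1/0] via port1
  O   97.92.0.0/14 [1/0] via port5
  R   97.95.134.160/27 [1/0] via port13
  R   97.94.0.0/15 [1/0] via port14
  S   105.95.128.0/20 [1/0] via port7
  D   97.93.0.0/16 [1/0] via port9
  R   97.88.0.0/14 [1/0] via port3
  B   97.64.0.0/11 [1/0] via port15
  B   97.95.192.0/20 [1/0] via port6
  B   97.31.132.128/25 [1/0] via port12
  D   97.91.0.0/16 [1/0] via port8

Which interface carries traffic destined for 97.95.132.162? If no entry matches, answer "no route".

port14

Routes whose prefix contains 97.95.132.162:
  97.64.0.0/10 (97.64.0.0 - 97.127.255.255) -> port11
  97.64.0.0/11 (97.64.0.0 - 97.95.255.255) -> port15
  97.92.0.0/14 (97.92.0.0 - 97.95.255.255) -> port5
  97.94.0.0/15 (97.94.0.0 - 97.95.255.255) -> port14
More-specific entries that do NOT match:
  97.95.132.164/30 (97.95.132.164 - 97.95.132.167) does not contain 97.95.132.162
  97.95.134.160/27 (97.95.134.160 - 97.95.134.191) does not contain 97.95.132.162
  97.95.132.192/26 (97.95.132.192 - 97.95.132.255) does not contain 97.95.132.162
  97.31.132.128/25 (97.31.132.128 - 97.31.132.255) does not contain 97.95.132.162
  97.95.192.0/21 (97.95.192.0 - 97.95.199.255) does not contain 97.95.132.162
  105.95.128.0/20 (105.95.128.0 - 105.95.143.255) does not contain 97.95.132.162
  97.95.192.0/20 (97.95.192.0 - 97.95.207.255) does not contain 97.95.132.162
  97.93.0.0/16 (97.93.0.0 - 97.93.255.255) does not contain 97.95.132.162
  97.91.0.0/16 (97.91.0.0 - 97.91.255.255) does not contain 97.95.132.162
Longest matching prefix is /15 -> interface port14.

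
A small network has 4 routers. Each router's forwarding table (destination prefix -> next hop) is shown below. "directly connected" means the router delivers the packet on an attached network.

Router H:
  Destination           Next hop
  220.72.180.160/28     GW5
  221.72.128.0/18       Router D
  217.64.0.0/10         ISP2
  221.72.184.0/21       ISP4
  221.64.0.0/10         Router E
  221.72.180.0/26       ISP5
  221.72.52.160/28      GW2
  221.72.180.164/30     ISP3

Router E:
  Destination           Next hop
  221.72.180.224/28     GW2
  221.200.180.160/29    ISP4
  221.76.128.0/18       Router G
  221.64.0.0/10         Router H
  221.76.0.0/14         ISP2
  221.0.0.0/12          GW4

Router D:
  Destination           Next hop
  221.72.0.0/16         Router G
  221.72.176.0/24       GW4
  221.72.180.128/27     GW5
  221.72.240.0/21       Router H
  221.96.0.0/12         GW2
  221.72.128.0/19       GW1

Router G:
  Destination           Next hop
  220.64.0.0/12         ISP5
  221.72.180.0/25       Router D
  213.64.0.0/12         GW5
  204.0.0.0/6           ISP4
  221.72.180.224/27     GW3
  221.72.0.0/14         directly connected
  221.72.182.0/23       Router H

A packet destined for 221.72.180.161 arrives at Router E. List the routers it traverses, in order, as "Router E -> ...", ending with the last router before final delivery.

At Router E: longest match for 221.72.180.161 is 221.64.0.0/10 -> Router H
At Router H: longest match for 221.72.180.161 is 221.72.128.0/18 -> Router D
At Router D: longest match for 221.72.180.161 is 221.72.0.0/16 -> Router G
At Router G: longest match for 221.72.180.161 is 221.72.0.0/14 -> directly connected

Router E -> Router H -> Router D -> Router G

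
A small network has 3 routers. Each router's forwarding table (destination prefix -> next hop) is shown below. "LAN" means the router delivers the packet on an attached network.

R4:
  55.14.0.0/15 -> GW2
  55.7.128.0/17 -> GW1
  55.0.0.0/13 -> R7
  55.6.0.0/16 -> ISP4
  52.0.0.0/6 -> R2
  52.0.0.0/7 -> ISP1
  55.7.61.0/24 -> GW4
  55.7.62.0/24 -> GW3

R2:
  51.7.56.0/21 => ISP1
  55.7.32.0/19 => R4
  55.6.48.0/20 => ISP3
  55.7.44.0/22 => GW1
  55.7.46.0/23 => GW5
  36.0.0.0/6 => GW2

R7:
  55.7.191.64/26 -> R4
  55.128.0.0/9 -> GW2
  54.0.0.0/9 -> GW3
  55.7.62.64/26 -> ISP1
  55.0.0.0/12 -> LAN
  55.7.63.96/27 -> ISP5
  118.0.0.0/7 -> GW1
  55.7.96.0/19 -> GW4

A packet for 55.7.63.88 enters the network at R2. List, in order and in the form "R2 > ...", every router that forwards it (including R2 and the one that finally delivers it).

R2 > R4 > R7

At R2: longest match for 55.7.63.88 is 55.7.32.0/19 -> R4
At R4: longest match for 55.7.63.88 is 55.0.0.0/13 -> R7
At R7: longest match for 55.7.63.88 is 55.0.0.0/12 -> LAN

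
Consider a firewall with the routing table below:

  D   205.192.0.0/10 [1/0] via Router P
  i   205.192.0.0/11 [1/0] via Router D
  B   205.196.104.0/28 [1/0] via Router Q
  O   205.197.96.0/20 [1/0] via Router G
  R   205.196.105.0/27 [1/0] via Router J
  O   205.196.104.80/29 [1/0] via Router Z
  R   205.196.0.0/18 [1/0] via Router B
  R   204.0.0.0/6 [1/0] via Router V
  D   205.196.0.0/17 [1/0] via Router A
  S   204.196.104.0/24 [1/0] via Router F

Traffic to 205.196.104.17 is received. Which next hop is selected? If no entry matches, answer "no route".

Router A

Routes whose prefix contains 205.196.104.17:
  204.0.0.0/6 (204.0.0.0 - 207.255.255.255) -> Router V
  205.192.0.0/10 (205.192.0.0 - 205.255.255.255) -> Router P
  205.192.0.0/11 (205.192.0.0 - 205.223.255.255) -> Router D
  205.196.0.0/17 (205.196.0.0 - 205.196.127.255) -> Router A
More-specific entries that do NOT match:
  205.196.104.80/29 (205.196.104.80 - 205.196.104.87) does not contain 205.196.104.17
  205.196.104.0/28 (205.196.104.0 - 205.196.104.15) does not contain 205.196.104.17
  205.196.105.0/27 (205.196.105.0 - 205.196.105.31) does not contain 205.196.104.17
  204.196.104.0/24 (204.196.104.0 - 204.196.104.255) does not contain 205.196.104.17
  205.197.96.0/20 (205.197.96.0 - 205.197.111.255) does not contain 205.196.104.17
  205.196.0.0/18 (205.196.0.0 - 205.196.63.255) does not contain 205.196.104.17
Longest matching prefix is /17 -> next hop Router A.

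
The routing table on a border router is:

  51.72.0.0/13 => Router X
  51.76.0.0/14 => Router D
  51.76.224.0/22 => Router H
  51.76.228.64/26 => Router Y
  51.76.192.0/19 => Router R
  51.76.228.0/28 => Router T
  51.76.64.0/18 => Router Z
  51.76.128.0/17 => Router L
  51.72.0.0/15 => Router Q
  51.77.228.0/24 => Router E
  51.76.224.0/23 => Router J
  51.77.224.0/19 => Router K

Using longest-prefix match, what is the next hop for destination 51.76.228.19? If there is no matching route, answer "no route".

Router L

Routes whose prefix contains 51.76.228.19:
  51.72.0.0/13 (51.72.0.0 - 51.79.255.255) -> Router X
  51.76.0.0/14 (51.76.0.0 - 51.79.255.255) -> Router D
  51.76.128.0/17 (51.76.128.0 - 51.76.255.255) -> Router L
More-specific entries that do NOT match:
  51.76.228.0/28 (51.76.228.0 - 51.76.228.15) does not contain 51.76.228.19
  51.76.228.64/26 (51.76.228.64 - 51.76.228.127) does not contain 51.76.228.19
  51.77.228.0/24 (51.77.228.0 - 51.77.228.255) does not contain 51.76.228.19
  51.76.224.0/23 (51.76.224.0 - 51.76.225.255) does not contain 51.76.228.19
  51.76.224.0/22 (51.76.224.0 - 51.76.227.255) does not contain 51.76.228.19
  51.76.192.0/19 (51.76.192.0 - 51.76.223.255) does not contain 51.76.228.19
  51.77.224.0/19 (51.77.224.0 - 51.77.255.255) does not contain 51.76.228.19
  51.76.64.0/18 (51.76.64.0 - 51.76.127.255) does not contain 51.76.228.19
Longest matching prefix is /17 -> next hop Router L.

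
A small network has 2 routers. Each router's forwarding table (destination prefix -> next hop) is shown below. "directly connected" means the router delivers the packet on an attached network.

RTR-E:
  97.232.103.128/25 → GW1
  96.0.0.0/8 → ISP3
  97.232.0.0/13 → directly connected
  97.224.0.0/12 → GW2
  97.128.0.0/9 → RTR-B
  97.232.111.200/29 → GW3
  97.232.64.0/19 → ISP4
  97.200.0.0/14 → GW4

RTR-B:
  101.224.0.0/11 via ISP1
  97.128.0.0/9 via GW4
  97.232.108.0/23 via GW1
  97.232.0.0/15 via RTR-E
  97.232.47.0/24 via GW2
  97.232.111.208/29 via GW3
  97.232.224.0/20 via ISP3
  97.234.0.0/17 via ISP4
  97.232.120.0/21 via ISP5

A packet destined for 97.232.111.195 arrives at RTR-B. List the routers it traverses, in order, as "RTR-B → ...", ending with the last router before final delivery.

At RTR-B: longest match for 97.232.111.195 is 97.232.0.0/15 -> RTR-E
At RTR-E: longest match for 97.232.111.195 is 97.232.0.0/13 -> directly connected

RTR-B → RTR-E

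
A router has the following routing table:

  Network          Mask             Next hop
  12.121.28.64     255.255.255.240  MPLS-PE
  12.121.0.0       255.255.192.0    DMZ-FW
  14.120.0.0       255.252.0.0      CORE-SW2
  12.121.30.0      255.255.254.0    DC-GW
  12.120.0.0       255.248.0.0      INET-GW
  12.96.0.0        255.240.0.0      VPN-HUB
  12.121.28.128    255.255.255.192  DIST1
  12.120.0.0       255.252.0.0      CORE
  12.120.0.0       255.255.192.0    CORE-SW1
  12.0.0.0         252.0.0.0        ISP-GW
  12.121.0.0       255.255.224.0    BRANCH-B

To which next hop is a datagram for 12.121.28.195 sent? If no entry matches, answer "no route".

BRANCH-B

Routes whose prefix contains 12.121.28.195:
  12.0.0.0/6 (12.0.0.0 - 15.255.255.255) -> ISP-GW
  12.120.0.0/13 (12.120.0.0 - 12.127.255.255) -> INET-GW
  12.120.0.0/14 (12.120.0.0 - 12.123.255.255) -> CORE
  12.121.0.0/18 (12.121.0.0 - 12.121.63.255) -> DMZ-FW
  12.121.0.0/19 (12.121.0.0 - 12.121.31.255) -> BRANCH-B
More-specific entries that do NOT match:
  12.121.28.64/28 (12.121.28.64 - 12.121.28.79) does not contain 12.121.28.195
  12.121.28.128/26 (12.121.28.128 - 12.121.28.191) does not contain 12.121.28.195
  12.121.30.0/23 (12.121.30.0 - 12.121.31.255) does not contain 12.121.28.195
Longest matching prefix is /19 -> next hop BRANCH-B.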